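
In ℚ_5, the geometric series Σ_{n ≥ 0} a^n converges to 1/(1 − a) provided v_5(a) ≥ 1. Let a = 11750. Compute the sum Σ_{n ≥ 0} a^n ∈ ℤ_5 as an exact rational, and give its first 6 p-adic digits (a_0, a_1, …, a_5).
Σ a^n = 1/(1 − a) = -1/11749;  first 6 digits = (1, 0, 0, 4, 3, 3)

v_5(a) = 3 ≥ 1, so the series converges in ℤ_5 to 1/(1 − a) = 1/(1 − 11750) = -1/11749. Expand this rational in ℤ_5: compute digits iteratively via d_i = x_i mod 5, x_{i+1} = (x_i − d_i)/5. The first 6 digits are (1, 0, 0, 4, 3, 3).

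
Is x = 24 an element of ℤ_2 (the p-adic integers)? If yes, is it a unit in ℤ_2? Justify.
x ∈ ℤ_2 but not a unit; v_2(x) = 3 > 0

ℤ_2 = {x ∈ ℚ_2 : v_2(x) ≥ 0} and ℤ_2^× = {x ∈ ℤ_2 : v_2(x) = 0}. Here v_2(24) = v_2(num) − v_2(den) = 3; compare against these criteria.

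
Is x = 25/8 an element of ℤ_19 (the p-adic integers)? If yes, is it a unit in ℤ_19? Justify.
x ∈ ℤ_19^× (unit); v_19(x) = 0

ℤ_19 = {x ∈ ℚ_19 : v_19(x) ≥ 0} and ℤ_19^× = {x ∈ ℤ_19 : v_19(x) = 0}. Here v_19(25/8) = v_19(num) − v_19(den) = 0; compare against these criteria.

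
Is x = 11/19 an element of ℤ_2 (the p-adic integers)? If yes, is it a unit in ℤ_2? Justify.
x ∈ ℤ_2^× (unit); v_2(x) = 0

ℤ_2 = {x ∈ ℚ_2 : v_2(x) ≥ 0} and ℤ_2^× = {x ∈ ℤ_2 : v_2(x) = 0}. Here v_2(11/19) = v_2(num) − v_2(den) = 0; compare against these criteria.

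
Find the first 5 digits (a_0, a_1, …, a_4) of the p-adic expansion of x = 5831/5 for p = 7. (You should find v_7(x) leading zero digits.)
(a_0, …, a_4) = (0, 0, 0, 2, 3)

v_7(5831/5) = 3, so a_0 = ... = a_2 = 0. Factor out: x = 7^3 · u with u = 17/5 a unit in ℤ_7. Expand u iteratively via a_{v+i} = u_i mod 7, u_{i+1} = (u_i − a_{v+i})/7:
  u_0 = 17/5;  a_3 = 2;  u_1 = (u_0 − 2)/7 = 1/5
  u_1 = 1/5;  a_4 = 3;  u_2 = (u_1 − 3)/7 = -2/5
Digits: (0, 0, 0, 2, 3).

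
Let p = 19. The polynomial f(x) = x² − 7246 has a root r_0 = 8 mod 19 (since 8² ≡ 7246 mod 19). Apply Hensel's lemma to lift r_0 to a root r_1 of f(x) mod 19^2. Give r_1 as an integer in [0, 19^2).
r_1 = 141 (mod 361)

Hensel's recurrence: r_{i+1} = r_i − f(r_i)·(f′(r_i))^{-1} mod 19^{i+2}, with f′(x) = 2x. Iterate:
  r_0 = 8 (mod 19)
  r_1 = 141 (mod 361)
Final: r_1 = 141, and one checks f(r_1) ≡ 0 mod 19^2.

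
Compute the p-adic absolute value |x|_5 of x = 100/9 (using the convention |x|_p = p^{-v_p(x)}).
|100/9|_5 = 1/25

Step 1 — compute v_5(x) by factoring powers of 5 out of the numerator and denominator: v_5(100/9) = 2. Step 2 — apply |x|_p = p^{-v_p(x)} = 5^{-2} = 1/25.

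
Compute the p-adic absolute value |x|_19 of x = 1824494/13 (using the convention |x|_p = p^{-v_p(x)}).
|1824494/13|_19 = 1/130321

Step 1 — compute v_19(x) by factoring powers of 19 out of the numerator and denominator: v_19(1824494/13) = 4. Step 2 — apply |x|_p = p^{-v_p(x)} = 19^{-4} = 1/130321.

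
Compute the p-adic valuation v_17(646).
v_17(646) = 1

v_17(n) is the largest exponent k such that 17^k divides n. Factor out: 646 = 17^1 · 38. (Sign doesn't affect v_p.) So v_17(646) = 1.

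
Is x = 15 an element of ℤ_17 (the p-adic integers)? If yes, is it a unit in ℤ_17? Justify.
x ∈ ℤ_17^× (unit); v_17(x) = 0

ℤ_17 = {x ∈ ℚ_17 : v_17(x) ≥ 0} and ℤ_17^× = {x ∈ ℤ_17 : v_17(x) = 0}. Here v_17(15) = v_17(num) − v_17(den) = 0; compare against these criteria.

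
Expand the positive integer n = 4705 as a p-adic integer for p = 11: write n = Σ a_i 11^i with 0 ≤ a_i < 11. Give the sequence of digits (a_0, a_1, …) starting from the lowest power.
(a_0, a_1, …) = (8, 9, 5, 3)

Repeated division by 11 gives the digits low-to-high: 4705 = 8 + 9·11^1 + 5·11^2 + 3·11^3. Digit sequence: (8, 9, 5, 3).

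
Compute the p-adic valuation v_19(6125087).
v_19(6125087) = 4

v_19(n) is the largest exponent k such that 19^k divides n. Factor out: 6125087 = 19^4 · 47. (Sign doesn't affect v_p.) So v_19(6125087) = 4.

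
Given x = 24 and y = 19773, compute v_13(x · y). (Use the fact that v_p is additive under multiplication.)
v_13(474552) = 3

v_p(x) = 0 (factor: 24 = 13^0 · 24); v_p(y) = 3 (factor: 19773 = 13^3 · 9). Additivity: v_p(xy) = v_p(x) + v_p(y) = 0 + 3 = 3. (Direct check: xy = 474552 = 13^3 · (216).)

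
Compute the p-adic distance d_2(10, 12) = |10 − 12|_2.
d_2(10, 12) = 1/2

Step 1 — x − y = 10 − 12 = -2. Step 2 — v_2(-2) = 1 (factor: -2 = −(2^1 · 1); the sign does not affect v_p). Step 3 — |x − y|_2 = 2^{-1} = 1/2.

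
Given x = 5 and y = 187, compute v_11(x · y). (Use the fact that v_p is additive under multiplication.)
v_11(935) = 1

v_p(x) = 0 (factor: 5 = 11^0 · 5); v_p(y) = 1 (factor: 187 = 11^1 · 17). Additivity: v_p(xy) = v_p(x) + v_p(y) = 0 + 1 = 1. (Direct check: xy = 935 = 11^1 · (85).)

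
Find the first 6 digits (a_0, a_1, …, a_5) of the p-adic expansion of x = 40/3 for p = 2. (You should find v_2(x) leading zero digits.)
(a_0, …, a_5) = (0, 0, 0, 1, 1, 1)

v_2(40/3) = 3, so a_0 = ... = a_2 = 0. Factor out: x = 2^3 · u with u = 5/3 a unit in ℤ_2. Expand u iteratively via a_{v+i} = u_i mod 2, u_{i+1} = (u_i − a_{v+i})/2:
  u_0 = 5/3;  a_3 = 1;  u_1 = (u_0 − 1)/2 = 1/3
  u_1 = 1/3;  a_4 = 1;  u_2 = (u_1 − 1)/2 = -1/3
  u_2 = -1/3;  a_5 = 1;  u_3 = (u_2 − 1)/2 = -2/3
Digits: (0, 0, 0, 1, 1, 1).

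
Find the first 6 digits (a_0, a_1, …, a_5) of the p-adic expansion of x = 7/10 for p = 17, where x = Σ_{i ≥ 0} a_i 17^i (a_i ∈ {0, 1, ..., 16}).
(a_0, …, a_5) = (16, 11, 1, 5, 15, 11)

v_17(7/10) = 0 (numerator and denominator both coprime to 17), so x ∈ ℤ_17^×. Compute digits iteratively via a_i = x_i mod 17, x_{i+1} = (x_i − a_i)/17, with x_0 = x:
  x_0 = 7/10;  a_0 = 16;  x_1 = (x_0 − 16)/17 = -9/10
  x_1 = -9/10;  a_1 = 11;  x_2 = (x_1 − 11)/17 = -7/10
  x_2 = -7/10;  a_2 = 1;  x_3 = (x_2 − 1)/17 = -1/10
  x_3 = -1/10;  a_3 = 5;  x_4 = (x_3 − 5)/17 = -3/10
  x_4 = -3/10;  a_4 = 15;  x_5 = (x_4 − 15)/17 = -9/10
  x_5 = -9/10;  a_5 = 11;  x_6 = (x_5 − 11)/17 = -7/10
Digits: (16, 11, 1, 5, 15, 11).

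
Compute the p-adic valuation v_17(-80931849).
v_17(-80931849) = 5

v_17(n) is the largest exponent k such that 17^k divides n. Factor out: -80931849 = -17^5 · 57. (Sign doesn't affect v_p.) So v_17(-80931849) = 5.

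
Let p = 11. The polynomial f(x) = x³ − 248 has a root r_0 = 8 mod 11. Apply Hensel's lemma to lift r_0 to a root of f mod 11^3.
r_2 = 1262 (mod 1331)

Hensel: r_{i+1} = r_i − f(r_i)/f′(r_i) mod 11^{i+2}, where f′(x) = 3x². Iterate:
  r_0 = 8 (mod 11)
  r_1 = 52 (mod 121)
  r_2 = 1262 (mod 1331)
Final: r = 1262 with f(r) ≡ 0 mod 11^3.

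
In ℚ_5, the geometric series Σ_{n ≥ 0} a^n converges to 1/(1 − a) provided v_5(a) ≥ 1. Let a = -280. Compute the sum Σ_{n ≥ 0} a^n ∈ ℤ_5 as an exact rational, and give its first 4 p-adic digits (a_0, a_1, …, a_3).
Σ a^n = 1/(1 − a) = 1/281;  first 4 digits = (1, 4, 4, 3)

v_5(a) = 1 ≥ 1, so the series converges in ℤ_5 to 1/(1 − a) = 1/(1 − (-280)) = 1/281. Expand this rational in ℤ_5: compute digits iteratively via d_i = x_i mod 5, x_{i+1} = (x_i − d_i)/5. The first 4 digits are (1, 4, 4, 3).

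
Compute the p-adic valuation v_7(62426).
v_7(62426) = 4

v_7(n) is the largest exponent k such that 7^k divides n. Factor out: 62426 = 7^4 · 26. (Sign doesn't affect v_p.) So v_7(62426) = 4.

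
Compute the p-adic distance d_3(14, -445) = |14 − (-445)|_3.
d_3(14, -445) = 1/27

Step 1 — x − y = 14 − (-445) = 459. Step 2 — v_3(459) = 3 (factor: 459 = (3^3 · 17); the sign does not affect v_p). Step 3 — |x − y|_3 = 3^{-3} = 1/27.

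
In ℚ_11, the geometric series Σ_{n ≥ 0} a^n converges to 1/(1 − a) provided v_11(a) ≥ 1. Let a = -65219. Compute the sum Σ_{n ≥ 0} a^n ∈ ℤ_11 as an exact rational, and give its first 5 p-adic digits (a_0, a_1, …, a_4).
Σ a^n = 1/(1 − a) = 1/65220;  first 5 digits = (1, 0, 0, 6, 6)

v_11(a) = 3 ≥ 1, so the series converges in ℤ_11 to 1/(1 − a) = 1/(1 − (-65219)) = 1/65220. Expand this rational in ℤ_11: compute digits iteratively via d_i = x_i mod 11, x_{i+1} = (x_i − d_i)/11. The first 5 digits are (1, 0, 0, 6, 6).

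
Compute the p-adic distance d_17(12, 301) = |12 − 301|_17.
d_17(12, 301) = 1/289

Step 1 — x − y = 12 − 301 = -289. Step 2 — v_17(-289) = 2 (factor: -289 = −(17^2 · 1); the sign does not affect v_p). Step 3 — |x − y|_17 = 17^{-2} = 1/289.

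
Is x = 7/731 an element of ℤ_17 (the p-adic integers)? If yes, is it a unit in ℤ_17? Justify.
x ∉ ℤ_17 (v_17(x) = -1 < 0)

ℤ_17 = {x ∈ ℚ_17 : v_17(x) ≥ 0} and ℤ_17^× = {x ∈ ℤ_17 : v_17(x) = 0}. Here v_17(7/731) = v_17(num) − v_17(den) = -1; compare against these criteria.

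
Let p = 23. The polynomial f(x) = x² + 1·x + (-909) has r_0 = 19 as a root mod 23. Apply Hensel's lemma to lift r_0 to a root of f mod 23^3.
r_2 = 6896 (mod 12167)

Hensel: r_{i+1} = r_i − f(r_i)·(f′(r_i))^{-1} mod 23^{i+2}, f′(x) = 2x + 1. Iterate:
  r_0 = 19 (mod 23)
  r_1 = 19 (mod 529)
  r_2 = 6896 (mod 12167)
Final: r = 6896 satisfies f(r) ≡ 0 mod 23^3.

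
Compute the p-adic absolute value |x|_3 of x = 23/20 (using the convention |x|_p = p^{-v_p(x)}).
|23/20|_3 = 1

Step 1 — compute v_3(x) by factoring powers of 3 out of the numerator and denominator: v_3(23/20) = 0. Step 2 — apply |x|_p = p^{-v_p(x)} = 3^{0} = 1.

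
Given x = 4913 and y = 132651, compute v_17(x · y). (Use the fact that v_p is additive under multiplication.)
v_17(651714363) = 6

v_p(x) = 3 (factor: 4913 = 17^3 · 1); v_p(y) = 3 (factor: 132651 = 17^3 · 27). Additivity: v_p(xy) = v_p(x) + v_p(y) = 3 + 3 = 6. (Direct check: xy = 651714363 = 17^6 · (27).)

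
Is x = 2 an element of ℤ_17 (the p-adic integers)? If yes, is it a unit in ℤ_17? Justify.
x ∈ ℤ_17^× (unit); v_17(x) = 0

ℤ_17 = {x ∈ ℚ_17 : v_17(x) ≥ 0} and ℤ_17^× = {x ∈ ℤ_17 : v_17(x) = 0}. Here v_17(2) = v_17(num) − v_17(den) = 0; compare against these criteria.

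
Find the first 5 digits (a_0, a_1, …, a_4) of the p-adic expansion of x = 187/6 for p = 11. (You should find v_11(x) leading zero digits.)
(a_0, …, a_4) = (0, 1, 2, 9, 1)

v_11(187/6) = 1, so a_0 = ... = a_0 = 0. Factor out: x = 11^1 · u with u = 17/6 a unit in ℤ_11. Expand u iteratively via a_{v+i} = u_i mod 11, u_{i+1} = (u_i − a_{v+i})/11:
  u_0 = 17/6;  a_1 = 1;  u_1 = (u_0 − 1)/11 = 1/6
  u_1 = 1/6;  a_2 = 2;  u_2 = (u_1 − 2)/11 = -1/6
  u_2 = -1/6;  a_3 = 9;  u_3 = (u_2 − 9)/11 = -5/6
  u_3 = -5/6;  a_4 = 1;  u_4 = (u_3 − 1)/11 = -1/6
Digits: (0, 1, 2, 9, 1).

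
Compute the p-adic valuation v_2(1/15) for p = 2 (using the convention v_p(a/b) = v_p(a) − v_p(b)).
v_2(1/15) = 0

Factor powers of 2 from the numerator and denominator of the reduced fraction: 1 = 2^0 · 1 and 15 = 2^0 · 15. Apply v_p(a/b) = v_p(a) − v_p(b): v_2(1/15) = 0 − 0 = 0.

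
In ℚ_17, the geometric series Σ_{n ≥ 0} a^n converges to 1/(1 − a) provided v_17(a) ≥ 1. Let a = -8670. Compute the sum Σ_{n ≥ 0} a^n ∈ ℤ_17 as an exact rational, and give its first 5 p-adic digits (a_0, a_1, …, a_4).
Σ a^n = 1/(1 − a) = 1/8671;  first 5 digits = (1, 0, 4, 15, 15)

v_17(a) = 2 ≥ 1, so the series converges in ℤ_17 to 1/(1 − a) = 1/(1 − (-8670)) = 1/8671. Expand this rational in ℤ_17: compute digits iteratively via d_i = x_i mod 17, x_{i+1} = (x_i − d_i)/17. The first 5 digits are (1, 0, 4, 15, 15).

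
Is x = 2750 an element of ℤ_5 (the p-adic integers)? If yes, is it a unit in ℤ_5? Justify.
x ∈ ℤ_5 but not a unit; v_5(x) = 3 > 0

ℤ_5 = {x ∈ ℚ_5 : v_5(x) ≥ 0} and ℤ_5^× = {x ∈ ℤ_5 : v_5(x) = 0}. Here v_5(2750) = v_5(num) − v_5(den) = 3; compare against these criteria.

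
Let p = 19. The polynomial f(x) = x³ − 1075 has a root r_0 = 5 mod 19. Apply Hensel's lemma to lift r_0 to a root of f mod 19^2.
r_1 = 138 (mod 361)

Hensel: r_{i+1} = r_i − f(r_i)/f′(r_i) mod 19^{i+2}, where f′(x) = 3x². Iterate:
  r_0 = 5 (mod 19)
  r_1 = 138 (mod 361)
Final: r = 138 with f(r) ≡ 0 mod 19^2.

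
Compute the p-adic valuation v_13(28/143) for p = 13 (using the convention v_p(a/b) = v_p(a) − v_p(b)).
v_13(28/143) = -1

Factor powers of 13 from the numerator and denominator of the reduced fraction: 28 = 13^0 · 28 and 143 = 13^1 · 11. Apply v_p(a/b) = v_p(a) − v_p(b): v_13(28/143) = 0 − 1 = -1.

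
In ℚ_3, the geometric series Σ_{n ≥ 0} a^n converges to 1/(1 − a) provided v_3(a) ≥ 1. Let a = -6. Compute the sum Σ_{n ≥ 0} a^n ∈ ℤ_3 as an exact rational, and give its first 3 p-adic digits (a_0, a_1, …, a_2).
Σ a^n = 1/(1 − a) = 1/7;  first 3 digits = (1, 1, 0)

v_3(a) = 1 ≥ 1, so the series converges in ℤ_3 to 1/(1 − a) = 1/(1 − (-6)) = 1/7. Expand this rational in ℤ_3: compute digits iteratively via d_i = x_i mod 3, x_{i+1} = (x_i − d_i)/3. The first 3 digits are (1, 1, 0).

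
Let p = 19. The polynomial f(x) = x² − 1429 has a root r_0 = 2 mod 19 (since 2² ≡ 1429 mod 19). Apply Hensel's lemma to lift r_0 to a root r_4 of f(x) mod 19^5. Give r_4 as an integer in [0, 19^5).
r_4 = 2453624 (mod 2476099)

Hensel's recurrence: r_{i+1} = r_i − f(r_i)·(f′(r_i))^{-1} mod 19^{i+2}, with f′(x) = 2x. Iterate:
  r_0 = 2 (mod 19)
  r_1 = 268 (mod 361)
  r_2 = 4961 (mod 6859)
  r_3 = 107846 (mod 130321)
  r_4 = 2453624 (mod 2476099)
Final: r_4 = 2453624, and one checks f(r_4) ≡ 0 mod 19^5.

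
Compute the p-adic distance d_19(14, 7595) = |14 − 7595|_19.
d_19(14, 7595) = 1/361

Step 1 — x − y = 14 − 7595 = -7581. Step 2 — v_19(-7581) = 2 (factor: -7581 = −(19^2 · 21); the sign does not affect v_p). Step 3 — |x − y|_19 = 19^{-2} = 1/361.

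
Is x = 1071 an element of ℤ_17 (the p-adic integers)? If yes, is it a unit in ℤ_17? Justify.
x ∈ ℤ_17 but not a unit; v_17(x) = 1 > 0

ℤ_17 = {x ∈ ℚ_17 : v_17(x) ≥ 0} and ℤ_17^× = {x ∈ ℤ_17 : v_17(x) = 0}. Here v_17(1071) = v_17(num) − v_17(den) = 1; compare against these criteria.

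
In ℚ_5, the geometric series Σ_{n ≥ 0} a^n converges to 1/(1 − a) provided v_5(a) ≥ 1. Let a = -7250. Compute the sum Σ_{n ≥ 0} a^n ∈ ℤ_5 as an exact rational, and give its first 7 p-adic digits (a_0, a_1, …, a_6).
Σ a^n = 1/(1 − a) = 1/7251;  first 7 digits = (1, 0, 0, 2, 3, 2, 3)

v_5(a) = 3 ≥ 1, so the series converges in ℤ_5 to 1/(1 − a) = 1/(1 − (-7250)) = 1/7251. Expand this rational in ℤ_5: compute digits iteratively via d_i = x_i mod 5, x_{i+1} = (x_i − d_i)/5. The first 7 digits are (1, 0, 0, 2, 3, 2, 3).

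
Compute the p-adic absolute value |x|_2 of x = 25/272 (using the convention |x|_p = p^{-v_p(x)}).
|25/272|_2 = 16

Step 1 — compute v_2(x) by factoring powers of 2 out of the numerator and denominator: v_2(25/272) = -4. Step 2 — apply |x|_p = p^{-v_p(x)} = 2^{4} = 16.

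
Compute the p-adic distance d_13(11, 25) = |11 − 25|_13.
d_13(11, 25) = 1

Step 1 — x − y = 11 − 25 = -14. Step 2 — v_13(-14) = 0 (factor: -14 = −(13^0 · 14); the sign does not affect v_p). Step 3 — |x − y|_13 = 13^{0} = 1.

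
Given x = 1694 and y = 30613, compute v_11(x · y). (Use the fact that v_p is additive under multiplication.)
v_11(51858422) = 5

v_p(x) = 2 (factor: 1694 = 11^2 · 14); v_p(y) = 3 (factor: 30613 = 11^3 · 23). Additivity: v_p(xy) = v_p(x) + v_p(y) = 2 + 3 = 5. (Direct check: xy = 51858422 = 11^5 · (322).)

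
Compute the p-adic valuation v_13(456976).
v_13(456976) = 4

v_13(n) is the largest exponent k such that 13^k divides n. Factor out: 456976 = 13^4 · 16. (Sign doesn't affect v_p.) So v_13(456976) = 4.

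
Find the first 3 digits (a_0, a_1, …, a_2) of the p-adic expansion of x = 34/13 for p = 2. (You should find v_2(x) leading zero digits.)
(a_0, …, a_2) = (0, 1, 0)

v_2(34/13) = 1, so a_0 = ... = a_0 = 0. Factor out: x = 2^1 · u with u = 17/13 a unit in ℤ_2. Expand u iteratively via a_{v+i} = u_i mod 2, u_{i+1} = (u_i − a_{v+i})/2:
  u_0 = 17/13;  a_1 = 1;  u_1 = (u_0 − 1)/2 = 2/13
  u_1 = 2/13;  a_2 = 0;  u_2 = (u_1 − 0)/2 = 1/13
Digits: (0, 1, 0).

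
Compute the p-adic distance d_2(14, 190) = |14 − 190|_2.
d_2(14, 190) = 1/16

Step 1 — x − y = 14 − 190 = -176. Step 2 — v_2(-176) = 4 (factor: -176 = −(2^4 · 11); the sign does not affect v_p). Step 3 — |x − y|_2 = 2^{-4} = 1/16.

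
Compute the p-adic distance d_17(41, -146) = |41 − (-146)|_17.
d_17(41, -146) = 1/17

Step 1 — x − y = 41 − (-146) = 187. Step 2 — v_17(187) = 1 (factor: 187 = (17^1 · 11); the sign does not affect v_p). Step 3 — |x − y|_17 = 17^{-1} = 1/17.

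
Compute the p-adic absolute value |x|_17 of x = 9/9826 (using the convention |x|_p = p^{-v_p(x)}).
|9/9826|_17 = 4913

Step 1 — compute v_17(x) by factoring powers of 17 out of the numerator and denominator: v_17(9/9826) = -3. Step 2 — apply |x|_p = p^{-v_p(x)} = 17^{3} = 4913.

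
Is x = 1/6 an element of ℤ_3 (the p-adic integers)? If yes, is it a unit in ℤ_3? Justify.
x ∉ ℤ_3 (v_3(x) = -1 < 0)

ℤ_3 = {x ∈ ℚ_3 : v_3(x) ≥ 0} and ℤ_3^× = {x ∈ ℤ_3 : v_3(x) = 0}. Here v_3(1/6) = v_3(num) − v_3(den) = -1; compare against these criteria.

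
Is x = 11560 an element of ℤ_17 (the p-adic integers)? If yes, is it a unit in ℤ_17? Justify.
x ∈ ℤ_17 but not a unit; v_17(x) = 2 > 0

ℤ_17 = {x ∈ ℚ_17 : v_17(x) ≥ 0} and ℤ_17^× = {x ∈ ℤ_17 : v_17(x) = 0}. Here v_17(11560) = v_17(num) − v_17(den) = 2; compare against these criteria.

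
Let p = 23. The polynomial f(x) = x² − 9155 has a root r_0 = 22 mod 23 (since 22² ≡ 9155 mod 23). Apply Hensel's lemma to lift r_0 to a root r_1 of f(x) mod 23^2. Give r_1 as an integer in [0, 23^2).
r_1 = 183 (mod 529)

Hensel's recurrence: r_{i+1} = r_i − f(r_i)·(f′(r_i))^{-1} mod 23^{i+2}, with f′(x) = 2x. Iterate:
  r_0 = 22 (mod 23)
  r_1 = 183 (mod 529)
Final: r_1 = 183, and one checks f(r_1) ≡ 0 mod 23^2.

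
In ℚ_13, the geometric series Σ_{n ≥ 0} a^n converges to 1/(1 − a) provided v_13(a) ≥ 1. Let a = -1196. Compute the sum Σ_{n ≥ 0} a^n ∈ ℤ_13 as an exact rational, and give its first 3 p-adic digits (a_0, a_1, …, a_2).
Σ a^n = 1/(1 − a) = 1/1197;  first 3 digits = (1, 12, 6)

v_13(a) = 1 ≥ 1, so the series converges in ℤ_13 to 1/(1 − a) = 1/(1 − (-1196)) = 1/1197. Expand this rational in ℤ_13: compute digits iteratively via d_i = x_i mod 13, x_{i+1} = (x_i − d_i)/13. The first 3 digits are (1, 12, 6).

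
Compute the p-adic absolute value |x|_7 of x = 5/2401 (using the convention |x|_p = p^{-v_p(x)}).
|5/2401|_7 = 2401

Step 1 — compute v_7(x) by factoring powers of 7 out of the numerator and denominator: v_7(5/2401) = -4. Step 2 — apply |x|_p = p^{-v_p(x)} = 7^{4} = 2401.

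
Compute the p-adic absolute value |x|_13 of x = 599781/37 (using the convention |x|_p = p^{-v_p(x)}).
|599781/37|_13 = 1/28561

Step 1 — compute v_13(x) by factoring powers of 13 out of the numerator and denominator: v_13(599781/37) = 4. Step 2 — apply |x|_p = p^{-v_p(x)} = 13^{-4} = 1/28561.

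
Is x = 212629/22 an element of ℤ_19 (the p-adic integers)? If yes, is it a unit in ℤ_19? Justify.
x ∈ ℤ_19 but not a unit; v_19(x) = 3 > 0

ℤ_19 = {x ∈ ℚ_19 : v_19(x) ≥ 0} and ℤ_19^× = {x ∈ ℤ_19 : v_19(x) = 0}. Here v_19(212629/22) = v_19(num) − v_19(den) = 3; compare against these criteria.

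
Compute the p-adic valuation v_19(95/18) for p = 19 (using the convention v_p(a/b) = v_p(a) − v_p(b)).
v_19(95/18) = 1

Factor powers of 19 from the numerator and denominator of the reduced fraction: 95 = 19^1 · 5 and 18 = 19^0 · 18. Apply v_p(a/b) = v_p(a) − v_p(b): v_19(95/18) = 1 − 0 = 1.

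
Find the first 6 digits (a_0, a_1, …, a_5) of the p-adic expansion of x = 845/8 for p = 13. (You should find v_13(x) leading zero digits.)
(a_0, …, a_5) = (0, 0, 12, 4, 11, 4)

v_13(845/8) = 2, so a_0 = ... = a_1 = 0. Factor out: x = 13^2 · u with u = 5/8 a unit in ℤ_13. Expand u iteratively via a_{v+i} = u_i mod 13, u_{i+1} = (u_i − a_{v+i})/13:
  u_0 = 5/8;  a_2 = 12;  u_1 = (u_0 − 12)/13 = -7/8
  u_1 = -7/8;  a_3 = 4;  u_2 = (u_1 − 4)/13 = -3/8
  u_2 = -3/8;  a_4 = 11;  u_3 = (u_2 − 11)/13 = -7/8
  u_3 = -7/8;  a_5 = 4;  u_4 = (u_3 − 4)/13 = -3/8
Digits: (0, 0, 12, 4, 11, 4).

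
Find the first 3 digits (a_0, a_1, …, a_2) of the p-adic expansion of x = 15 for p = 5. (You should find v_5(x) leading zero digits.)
(a_0, …, a_2) = (0, 3, 0)

v_5(15) = 1, so a_0 = ... = a_0 = 0. Factor out: x = 5^1 · u with u = 3 a unit in ℤ_5. Expand u iteratively via a_{v+i} = u_i mod 5, u_{i+1} = (u_i − a_{v+i})/5:
  u_0 = 3;  a_1 = 3;  u_1 = (u_0 − 3)/5 = 0
  u_1 = 0;  a_2 = 0;  u_2 = (u_1 − 0)/5 = 0
Digits: (0, 3, 0).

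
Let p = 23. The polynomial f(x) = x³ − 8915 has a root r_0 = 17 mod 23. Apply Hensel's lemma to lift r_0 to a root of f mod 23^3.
r_2 = 11839 (mod 12167)

Hensel: r_{i+1} = r_i − f(r_i)/f′(r_i) mod 23^{i+2}, where f′(x) = 3x². Iterate:
  r_0 = 17 (mod 23)
  r_1 = 201 (mod 529)
  r_2 = 11839 (mod 12167)
Final: r = 11839 with f(r) ≡ 0 mod 23^3.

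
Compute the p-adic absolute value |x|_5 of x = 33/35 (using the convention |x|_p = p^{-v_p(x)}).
|33/35|_5 = 5

Step 1 — compute v_5(x) by factoring powers of 5 out of the numerator and denominator: v_5(33/35) = -1. Step 2 — apply |x|_p = p^{-v_p(x)} = 5^{1} = 5.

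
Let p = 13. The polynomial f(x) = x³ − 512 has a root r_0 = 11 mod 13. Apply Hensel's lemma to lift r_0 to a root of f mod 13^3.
r_2 = 492 (mod 2197)

Hensel: r_{i+1} = r_i − f(r_i)/f′(r_i) mod 13^{i+2}, where f′(x) = 3x². Iterate:
  r_0 = 11 (mod 13)
  r_1 = 154 (mod 169)
  r_2 = 492 (mod 2197)
Final: r = 492 with f(r) ≡ 0 mod 13^3.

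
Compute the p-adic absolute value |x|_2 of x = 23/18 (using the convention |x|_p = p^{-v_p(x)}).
|23/18|_2 = 2

Step 1 — compute v_2(x) by factoring powers of 2 out of the numerator and denominator: v_2(23/18) = -1. Step 2 — apply |x|_p = p^{-v_p(x)} = 2^{1} = 2.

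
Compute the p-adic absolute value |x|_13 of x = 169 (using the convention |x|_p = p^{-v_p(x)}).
|169|_13 = 1/169

Step 1 — compute v_13(x) by factoring powers of 13 out of the numerator and denominator: v_13(169) = 2. Step 2 — apply |x|_p = p^{-v_p(x)} = 13^{-2} = 1/169.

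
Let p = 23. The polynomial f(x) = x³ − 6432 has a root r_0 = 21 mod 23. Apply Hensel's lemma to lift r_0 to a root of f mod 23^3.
r_2 = 1240 (mod 12167)

Hensel: r_{i+1} = r_i − f(r_i)/f′(r_i) mod 23^{i+2}, where f′(x) = 3x². Iterate:
  r_0 = 21 (mod 23)
  r_1 = 182 (mod 529)
  r_2 = 1240 (mod 12167)
Final: r = 1240 with f(r) ≡ 0 mod 23^3.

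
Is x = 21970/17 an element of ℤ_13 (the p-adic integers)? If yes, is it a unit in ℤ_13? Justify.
x ∈ ℤ_13 but not a unit; v_13(x) = 3 > 0

ℤ_13 = {x ∈ ℚ_13 : v_13(x) ≥ 0} and ℤ_13^× = {x ∈ ℤ_13 : v_13(x) = 0}. Here v_13(21970/17) = v_13(num) − v_13(den) = 3; compare against these criteria.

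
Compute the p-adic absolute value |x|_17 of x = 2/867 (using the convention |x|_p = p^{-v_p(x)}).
|2/867|_17 = 289

Step 1 — compute v_17(x) by factoring powers of 17 out of the numerator and denominator: v_17(2/867) = -2. Step 2 — apply |x|_p = p^{-v_p(x)} = 17^{2} = 289.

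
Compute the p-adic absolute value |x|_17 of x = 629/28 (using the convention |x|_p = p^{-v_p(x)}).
|629/28|_17 = 1/17

Step 1 — compute v_17(x) by factoring powers of 17 out of the numerator and denominator: v_17(629/28) = 1. Step 2 — apply |x|_p = p^{-v_p(x)} = 17^{-1} = 1/17.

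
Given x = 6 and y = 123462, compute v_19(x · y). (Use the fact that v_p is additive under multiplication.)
v_19(740772) = 3

v_p(x) = 0 (factor: 6 = 19^0 · 6); v_p(y) = 3 (factor: 123462 = 19^3 · 18). Additivity: v_p(xy) = v_p(x) + v_p(y) = 0 + 3 = 3. (Direct check: xy = 740772 = 19^3 · (108).)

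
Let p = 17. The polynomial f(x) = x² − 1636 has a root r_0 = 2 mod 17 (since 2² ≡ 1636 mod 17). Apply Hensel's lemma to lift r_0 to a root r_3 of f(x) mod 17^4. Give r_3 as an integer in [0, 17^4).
r_3 = 12837 (mod 83521)

Hensel's recurrence: r_{i+1} = r_i − f(r_i)·(f′(r_i))^{-1} mod 17^{i+2}, with f′(x) = 2x. Iterate:
  r_0 = 2 (mod 17)
  r_1 = 121 (mod 289)
  r_2 = 3011 (mod 4913)
  r_3 = 12837 (mod 83521)
Final: r_3 = 12837, and one checks f(r_3) ≡ 0 mod 17^4.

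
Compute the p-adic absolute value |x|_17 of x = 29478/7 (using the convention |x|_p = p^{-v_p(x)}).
|29478/7|_17 = 1/4913

Step 1 — compute v_17(x) by factoring powers of 17 out of the numerator and denominator: v_17(29478/7) = 3. Step 2 — apply |x|_p = p^{-v_p(x)} = 17^{-3} = 1/4913.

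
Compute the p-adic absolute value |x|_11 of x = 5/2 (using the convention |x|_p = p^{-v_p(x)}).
|5/2|_11 = 1

Step 1 — compute v_11(x) by factoring powers of 11 out of the numerator and denominator: v_11(5/2) = 0. Step 2 — apply |x|_p = p^{-v_p(x)} = 11^{0} = 1.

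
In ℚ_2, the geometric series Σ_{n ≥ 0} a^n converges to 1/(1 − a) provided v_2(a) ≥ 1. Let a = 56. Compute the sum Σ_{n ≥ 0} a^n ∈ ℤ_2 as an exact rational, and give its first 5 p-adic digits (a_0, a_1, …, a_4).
Σ a^n = 1/(1 − a) = -1/55;  first 5 digits = (1, 0, 0, 1, 1)

v_2(a) = 3 ≥ 1, so the series converges in ℤ_2 to 1/(1 − a) = 1/(1 − 56) = -1/55. Expand this rational in ℤ_2: compute digits iteratively via d_i = x_i mod 2, x_{i+1} = (x_i − d_i)/2. The first 5 digits are (1, 0, 0, 1, 1).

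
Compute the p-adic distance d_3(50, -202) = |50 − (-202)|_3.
d_3(50, -202) = 1/9

Step 1 — x − y = 50 − (-202) = 252. Step 2 — v_3(252) = 2 (factor: 252 = (3^2 · 28); the sign does not affect v_p). Step 3 — |x − y|_3 = 3^{-2} = 1/9.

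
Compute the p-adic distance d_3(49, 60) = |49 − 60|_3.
d_3(49, 60) = 1

Step 1 — x − y = 49 − 60 = -11. Step 2 — v_3(-11) = 0 (factor: -11 = −(3^0 · 11); the sign does not affect v_p). Step 3 — |x − y|_3 = 3^{0} = 1.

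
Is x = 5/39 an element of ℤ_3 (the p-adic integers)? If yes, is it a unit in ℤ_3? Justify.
x ∉ ℤ_3 (v_3(x) = -1 < 0)

ℤ_3 = {x ∈ ℚ_3 : v_3(x) ≥ 0} and ℤ_3^× = {x ∈ ℤ_3 : v_3(x) = 0}. Here v_3(5/39) = v_3(num) − v_3(den) = -1; compare against these criteria.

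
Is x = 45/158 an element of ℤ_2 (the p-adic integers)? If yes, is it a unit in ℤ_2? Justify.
x ∉ ℤ_2 (v_2(x) = -1 < 0)

ℤ_2 = {x ∈ ℚ_2 : v_2(x) ≥ 0} and ℤ_2^× = {x ∈ ℤ_2 : v_2(x) = 0}. Here v_2(45/158) = v_2(num) − v_2(den) = -1; compare against these criteria.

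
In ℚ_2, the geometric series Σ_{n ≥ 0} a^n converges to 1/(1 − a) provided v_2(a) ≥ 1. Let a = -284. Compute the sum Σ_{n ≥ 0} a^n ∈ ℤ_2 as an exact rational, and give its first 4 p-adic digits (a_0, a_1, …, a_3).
Σ a^n = 1/(1 − a) = 1/285;  first 4 digits = (1, 0, 1, 0)

v_2(a) = 2 ≥ 1, so the series converges in ℤ_2 to 1/(1 − a) = 1/(1 − (-284)) = 1/285. Expand this rational in ℤ_2: compute digits iteratively via d_i = x_i mod 2, x_{i+1} = (x_i − d_i)/2. The first 4 digits are (1, 0, 1, 0).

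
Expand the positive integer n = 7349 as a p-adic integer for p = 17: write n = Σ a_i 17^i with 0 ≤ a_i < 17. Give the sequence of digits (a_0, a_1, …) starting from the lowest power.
(a_0, a_1, …) = (5, 7, 8, 1)

Repeated division by 17 gives the digits low-to-high: 7349 = 5 + 7·17^1 + 8·17^2 + 1·17^3. Digit sequence: (5, 7, 8, 1).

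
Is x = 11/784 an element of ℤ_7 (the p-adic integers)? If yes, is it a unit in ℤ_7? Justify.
x ∉ ℤ_7 (v_7(x) = -2 < 0)

ℤ_7 = {x ∈ ℚ_7 : v_7(x) ≥ 0} and ℤ_7^× = {x ∈ ℤ_7 : v_7(x) = 0}. Here v_7(11/784) = v_7(num) − v_7(den) = -2; compare against these criteria.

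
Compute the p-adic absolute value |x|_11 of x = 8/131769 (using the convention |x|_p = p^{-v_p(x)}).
|8/131769|_11 = 14641

Step 1 — compute v_11(x) by factoring powers of 11 out of the numerator and denominator: v_11(8/131769) = -4. Step 2 — apply |x|_p = p^{-v_p(x)} = 11^{4} = 14641.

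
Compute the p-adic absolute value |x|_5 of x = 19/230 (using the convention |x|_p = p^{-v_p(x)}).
|19/230|_5 = 5

Step 1 — compute v_5(x) by factoring powers of 5 out of the numerator and denominator: v_5(19/230) = -1. Step 2 — apply |x|_p = p^{-v_p(x)} = 5^{1} = 5.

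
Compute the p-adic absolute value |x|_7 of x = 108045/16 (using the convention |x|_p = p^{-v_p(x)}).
|108045/16|_7 = 1/2401

Step 1 — compute v_7(x) by factoring powers of 7 out of the numerator and denominator: v_7(108045/16) = 4. Step 2 — apply |x|_p = p^{-v_p(x)} = 7^{-4} = 1/2401.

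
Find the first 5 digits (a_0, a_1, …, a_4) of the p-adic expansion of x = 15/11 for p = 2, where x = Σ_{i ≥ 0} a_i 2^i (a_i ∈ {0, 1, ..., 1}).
(a_0, …, a_4) = (1, 0, 1, 1, 0)

v_2(15/11) = 0 (numerator and denominator both coprime to 2), so x ∈ ℤ_2^×. Compute digits iteratively via a_i = x_i mod 2, x_{i+1} = (x_i − a_i)/2, with x_0 = x:
  x_0 = 15/11;  a_0 = 1;  x_1 = (x_0 − 1)/2 = 2/11
  x_1 = 2/11;  a_1 = 0;  x_2 = (x_1 − 0)/2 = 1/11
  x_2 = 1/11;  a_2 = 1;  x_3 = (x_2 − 1)/2 = -5/11
  x_3 = -5/11;  a_3 = 1;  x_4 = (x_3 − 1)/2 = -8/11
  x_4 = -8/11;  a_4 = 0;  x_5 = (x_4 − 0)/2 = -4/11
Digits: (1, 0, 1, 1, 0).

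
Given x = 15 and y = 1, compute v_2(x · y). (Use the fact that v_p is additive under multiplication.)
v_2(15) = 0

v_p(x) = 0 (factor: 15 = 2^0 · 15); v_p(y) = 0 (factor: 1 = 2^0 · 1). Additivity: v_p(xy) = v_p(x) + v_p(y) = 0 + 0 = 0. (Direct check: xy = 15 = 2^0 · (15).)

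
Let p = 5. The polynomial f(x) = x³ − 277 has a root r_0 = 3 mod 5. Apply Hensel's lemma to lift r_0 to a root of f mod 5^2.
r_1 = 3 (mod 25)

Hensel: r_{i+1} = r_i − f(r_i)/f′(r_i) mod 5^{i+2}, where f′(x) = 3x². Iterate:
  r_0 = 3 (mod 5)
  r_1 = 3 (mod 25)
Final: r = 3 with f(r) ≡ 0 mod 5^2.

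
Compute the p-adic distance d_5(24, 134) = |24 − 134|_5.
d_5(24, 134) = 1/5

Step 1 — x − y = 24 − 134 = -110. Step 2 — v_5(-110) = 1 (factor: -110 = −(5^1 · 22); the sign does not affect v_p). Step 3 — |x − y|_5 = 5^{-1} = 1/5.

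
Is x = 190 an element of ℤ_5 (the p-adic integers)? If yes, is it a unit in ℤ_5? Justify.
x ∈ ℤ_5 but not a unit; v_5(x) = 1 > 0

ℤ_5 = {x ∈ ℚ_5 : v_5(x) ≥ 0} and ℤ_5^× = {x ∈ ℤ_5 : v_5(x) = 0}. Here v_5(190) = v_5(num) − v_5(den) = 1; compare against these criteria.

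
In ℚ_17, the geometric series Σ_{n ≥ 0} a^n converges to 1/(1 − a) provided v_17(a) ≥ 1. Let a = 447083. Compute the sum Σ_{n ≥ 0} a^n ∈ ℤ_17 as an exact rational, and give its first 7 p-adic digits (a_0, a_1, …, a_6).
Σ a^n = 1/(1 − a) = -1/447082;  first 7 digits = (1, 0, 0, 6, 5, 0, 2)

v_17(a) = 3 ≥ 1, so the series converges in ℤ_17 to 1/(1 − a) = 1/(1 − 447083) = -1/447082. Expand this rational in ℤ_17: compute digits iteratively via d_i = x_i mod 17, x_{i+1} = (x_i − d_i)/17. The first 7 digits are (1, 0, 0, 6, 5, 0, 2).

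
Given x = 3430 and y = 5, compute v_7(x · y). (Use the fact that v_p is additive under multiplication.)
v_7(17150) = 3

v_p(x) = 3 (factor: 3430 = 7^3 · 10); v_p(y) = 0 (factor: 5 = 7^0 · 5). Additivity: v_p(xy) = v_p(x) + v_p(y) = 3 + 0 = 3. (Direct check: xy = 17150 = 7^3 · (50).)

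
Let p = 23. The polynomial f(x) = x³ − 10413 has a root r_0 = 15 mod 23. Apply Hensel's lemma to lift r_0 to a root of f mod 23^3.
r_2 = 11078 (mod 12167)

Hensel: r_{i+1} = r_i − f(r_i)/f′(r_i) mod 23^{i+2}, where f′(x) = 3x². Iterate:
  r_0 = 15 (mod 23)
  r_1 = 498 (mod 529)
  r_2 = 11078 (mod 12167)
Final: r = 11078 with f(r) ≡ 0 mod 23^3.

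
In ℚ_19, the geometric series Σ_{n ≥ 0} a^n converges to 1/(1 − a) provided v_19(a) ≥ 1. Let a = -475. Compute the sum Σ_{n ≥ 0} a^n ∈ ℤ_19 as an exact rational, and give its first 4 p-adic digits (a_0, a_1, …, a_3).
Σ a^n = 1/(1 − a) = 1/476;  first 4 digits = (1, 13, 15, 6)

v_19(a) = 1 ≥ 1, so the series converges in ℤ_19 to 1/(1 − a) = 1/(1 − (-475)) = 1/476. Expand this rational in ℤ_19: compute digits iteratively via d_i = x_i mod 19, x_{i+1} = (x_i − d_i)/19. The first 4 digits are (1, 13, 15, 6).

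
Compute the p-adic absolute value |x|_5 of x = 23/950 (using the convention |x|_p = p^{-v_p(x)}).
|23/950|_5 = 25

Step 1 — compute v_5(x) by factoring powers of 5 out of the numerator and denominator: v_5(23/950) = -2. Step 2 — apply |x|_p = p^{-v_p(x)} = 5^{2} = 25.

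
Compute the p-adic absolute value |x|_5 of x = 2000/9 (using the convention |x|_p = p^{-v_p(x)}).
|2000/9|_5 = 1/125

Step 1 — compute v_5(x) by factoring powers of 5 out of the numerator and denominator: v_5(2000/9) = 3. Step 2 — apply |x|_p = p^{-v_p(x)} = 5^{-3} = 1/125.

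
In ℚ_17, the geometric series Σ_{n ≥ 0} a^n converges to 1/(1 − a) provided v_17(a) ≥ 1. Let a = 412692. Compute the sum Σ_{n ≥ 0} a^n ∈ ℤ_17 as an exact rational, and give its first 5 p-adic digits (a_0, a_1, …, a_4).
Σ a^n = 1/(1 − a) = -1/412691;  first 5 digits = (1, 0, 0, 16, 4)

v_17(a) = 3 ≥ 1, so the series converges in ℤ_17 to 1/(1 − a) = 1/(1 − 412692) = -1/412691. Expand this rational in ℤ_17: compute digits iteratively via d_i = x_i mod 17, x_{i+1} = (x_i − d_i)/17. The first 5 digits are (1, 0, 0, 16, 4).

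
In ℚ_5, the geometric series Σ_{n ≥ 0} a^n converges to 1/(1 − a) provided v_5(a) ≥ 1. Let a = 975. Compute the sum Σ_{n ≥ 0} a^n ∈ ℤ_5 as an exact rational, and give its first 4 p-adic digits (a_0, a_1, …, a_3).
Σ a^n = 1/(1 − a) = -1/974;  first 4 digits = (1, 0, 4, 2)

v_5(a) = 2 ≥ 1, so the series converges in ℤ_5 to 1/(1 − a) = 1/(1 − 975) = -1/974. Expand this rational in ℤ_5: compute digits iteratively via d_i = x_i mod 5, x_{i+1} = (x_i − d_i)/5. The first 4 digits are (1, 0, 4, 2).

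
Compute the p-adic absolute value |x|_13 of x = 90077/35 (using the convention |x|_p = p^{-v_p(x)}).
|90077/35|_13 = 1/2197

Step 1 — compute v_13(x) by factoring powers of 13 out of the numerator and denominator: v_13(90077/35) = 3. Step 2 — apply |x|_p = p^{-v_p(x)} = 13^{-3} = 1/2197.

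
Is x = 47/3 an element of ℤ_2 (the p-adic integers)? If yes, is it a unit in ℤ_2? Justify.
x ∈ ℤ_2^× (unit); v_2(x) = 0

ℤ_2 = {x ∈ ℚ_2 : v_2(x) ≥ 0} and ℤ_2^× = {x ∈ ℤ_2 : v_2(x) = 0}. Here v_2(47/3) = v_2(num) − v_2(den) = 0; compare against these criteria.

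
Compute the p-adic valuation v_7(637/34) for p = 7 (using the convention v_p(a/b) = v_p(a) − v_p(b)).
v_7(637/34) = 2

Factor powers of 7 from the numerator and denominator of the reduced fraction: 637 = 7^2 · 13 and 34 = 7^0 · 34. Apply v_p(a/b) = v_p(a) − v_p(b): v_7(637/34) = 2 − 0 = 2.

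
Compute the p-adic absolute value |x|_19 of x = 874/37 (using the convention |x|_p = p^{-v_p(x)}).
|874/37|_19 = 1/19

Step 1 — compute v_19(x) by factoring powers of 19 out of the numerator and denominator: v_19(874/37) = 1. Step 2 — apply |x|_p = p^{-v_p(x)} = 19^{-1} = 1/19.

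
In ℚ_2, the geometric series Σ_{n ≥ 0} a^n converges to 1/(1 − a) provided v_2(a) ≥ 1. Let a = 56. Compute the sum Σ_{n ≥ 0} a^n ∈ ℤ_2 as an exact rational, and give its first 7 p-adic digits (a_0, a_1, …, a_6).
Σ a^n = 1/(1 − a) = -1/55;  first 7 digits = (1, 0, 0, 1, 1, 1, 1)

v_2(a) = 3 ≥ 1, so the series converges in ℤ_2 to 1/(1 − a) = 1/(1 − 56) = -1/55. Expand this rational in ℤ_2: compute digits iteratively via d_i = x_i mod 2, x_{i+1} = (x_i − d_i)/2. The first 7 digits are (1, 0, 0, 1, 1, 1, 1).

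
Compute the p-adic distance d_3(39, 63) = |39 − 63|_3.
d_3(39, 63) = 1/3

Step 1 — x − y = 39 − 63 = -24. Step 2 — v_3(-24) = 1 (factor: -24 = −(3^1 · 8); the sign does not affect v_p). Step 3 — |x − y|_3 = 3^{-1} = 1/3.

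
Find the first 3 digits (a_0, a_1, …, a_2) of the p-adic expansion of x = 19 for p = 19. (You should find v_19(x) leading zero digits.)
(a_0, …, a_2) = (0, 1, 0)

v_19(19) = 1, so a_0 = ... = a_0 = 0. Factor out: x = 19^1 · u with u = 1 a unit in ℤ_19. Expand u iteratively via a_{v+i} = u_i mod 19, u_{i+1} = (u_i − a_{v+i})/19:
  u_0 = 1;  a_1 = 1;  u_1 = (u_0 − 1)/19 = 0
  u_1 = 0;  a_2 = 0;  u_2 = (u_1 − 0)/19 = 0
Digits: (0, 1, 0).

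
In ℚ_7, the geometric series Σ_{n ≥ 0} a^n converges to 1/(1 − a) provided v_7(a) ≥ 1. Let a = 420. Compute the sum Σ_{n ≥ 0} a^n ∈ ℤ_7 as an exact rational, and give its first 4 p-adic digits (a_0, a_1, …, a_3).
Σ a^n = 1/(1 − a) = -1/419;  first 4 digits = (1, 4, 3, 5)

v_7(a) = 1 ≥ 1, so the series converges in ℤ_7 to 1/(1 − a) = 1/(1 − 420) = -1/419. Expand this rational in ℤ_7: compute digits iteratively via d_i = x_i mod 7, x_{i+1} = (x_i − d_i)/7. The first 4 digits are (1, 4, 3, 5).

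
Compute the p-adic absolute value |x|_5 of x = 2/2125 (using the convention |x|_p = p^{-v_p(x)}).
|2/2125|_5 = 125

Step 1 — compute v_5(x) by factoring powers of 5 out of the numerator and denominator: v_5(2/2125) = -3. Step 2 — apply |x|_p = p^{-v_p(x)} = 5^{3} = 125.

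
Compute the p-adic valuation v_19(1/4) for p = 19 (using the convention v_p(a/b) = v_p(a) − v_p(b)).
v_19(1/4) = 0

Factor powers of 19 from the numerator and denominator of the reduced fraction: 1 = 19^0 · 1 and 4 = 19^0 · 4. Apply v_p(a/b) = v_p(a) − v_p(b): v_19(1/4) = 0 − 0 = 0.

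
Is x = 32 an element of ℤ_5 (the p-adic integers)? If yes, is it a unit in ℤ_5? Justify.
x ∈ ℤ_5^× (unit); v_5(x) = 0

ℤ_5 = {x ∈ ℚ_5 : v_5(x) ≥ 0} and ℤ_5^× = {x ∈ ℤ_5 : v_5(x) = 0}. Here v_5(32) = v_5(num) − v_5(den) = 0; compare against these criteria.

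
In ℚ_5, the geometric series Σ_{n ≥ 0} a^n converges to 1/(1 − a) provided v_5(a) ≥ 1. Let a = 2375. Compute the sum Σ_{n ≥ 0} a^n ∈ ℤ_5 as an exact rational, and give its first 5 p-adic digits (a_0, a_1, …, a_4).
Σ a^n = 1/(1 − a) = -1/2374;  first 5 digits = (1, 0, 0, 4, 3)

v_5(a) = 3 ≥ 1, so the series converges in ℤ_5 to 1/(1 − a) = 1/(1 − 2375) = -1/2374. Expand this rational in ℤ_5: compute digits iteratively via d_i = x_i mod 5, x_{i+1} = (x_i − d_i)/5. The first 5 digits are (1, 0, 0, 4, 3).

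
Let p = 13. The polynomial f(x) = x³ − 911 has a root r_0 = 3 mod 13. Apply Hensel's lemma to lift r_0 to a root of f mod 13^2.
r_1 = 42 (mod 169)

Hensel: r_{i+1} = r_i − f(r_i)/f′(r_i) mod 13^{i+2}, where f′(x) = 3x². Iterate:
  r_0 = 3 (mod 13)
  r_1 = 42 (mod 169)
Final: r = 42 with f(r) ≡ 0 mod 13^2.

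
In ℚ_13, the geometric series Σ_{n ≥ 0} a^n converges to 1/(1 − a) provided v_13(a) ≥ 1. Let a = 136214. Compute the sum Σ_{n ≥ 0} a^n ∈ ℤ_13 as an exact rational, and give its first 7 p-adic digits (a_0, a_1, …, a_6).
Σ a^n = 1/(1 − a) = -1/136213;  first 7 digits = (1, 0, 0, 10, 4, 0, 9)

v_13(a) = 3 ≥ 1, so the series converges in ℤ_13 to 1/(1 − a) = 1/(1 − 136214) = -1/136213. Expand this rational in ℤ_13: compute digits iteratively via d_i = x_i mod 13, x_{i+1} = (x_i − d_i)/13. The first 7 digits are (1, 0, 0, 10, 4, 0, 9).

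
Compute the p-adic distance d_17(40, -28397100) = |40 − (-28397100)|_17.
d_17(40, -28397100) = 1/1419857

Step 1 — x − y = 40 − (-28397100) = 28397140. Step 2 — v_17(28397140) = 5 (factor: 28397140 = (17^5 · 20); the sign does not affect v_p). Step 3 — |x − y|_17 = 17^{-5} = 1/1419857.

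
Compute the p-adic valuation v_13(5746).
v_13(5746) = 2

v_13(n) is the largest exponent k such that 13^k divides n. Factor out: 5746 = 13^2 · 34. (Sign doesn't affect v_p.) So v_13(5746) = 2.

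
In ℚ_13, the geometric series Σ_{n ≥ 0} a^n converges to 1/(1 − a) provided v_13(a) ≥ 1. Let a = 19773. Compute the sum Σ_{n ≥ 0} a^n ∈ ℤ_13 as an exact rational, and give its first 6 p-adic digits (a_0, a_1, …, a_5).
Σ a^n = 1/(1 − a) = -1/19772;  first 6 digits = (1, 0, 0, 9, 0, 0)

v_13(a) = 3 ≥ 1, so the series converges in ℤ_13 to 1/(1 − a) = 1/(1 − 19773) = -1/19772. Expand this rational in ℤ_13: compute digits iteratively via d_i = x_i mod 13, x_{i+1} = (x_i − d_i)/13. The first 6 digits are (1, 0, 0, 9, 0, 0).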